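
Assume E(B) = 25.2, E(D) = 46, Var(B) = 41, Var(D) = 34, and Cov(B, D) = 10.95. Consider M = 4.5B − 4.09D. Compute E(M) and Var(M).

E(M) = -74.74, Var(M) = 995.9359

E(M) = 4.5·E(B) + (-4.09)·E(D) = 4.5·25.2 + (-4.09)·46 = -74.74.
Var(M) = a²·Var(B) + b²·Var(D) + 2ab·Cov(B, D) with a = 4.5, b = -4.09.
= 4.5²·41 + (-4.09)²·34 + 2·4.5·(-4.09)·10.95
= 830.25 + 568.7554 + (-403.0695) = 995.9359.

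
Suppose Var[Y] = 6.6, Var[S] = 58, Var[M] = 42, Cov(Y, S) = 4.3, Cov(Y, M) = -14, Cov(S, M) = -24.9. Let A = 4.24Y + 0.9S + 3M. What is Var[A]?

Var[A] = a²·Var[Y] + b²·Var[S] + c²·Var[M] + 2ab·Cov(Y, S) + 2ac·Cov(Y, M) + 2bc·Cov(S, M), with a = 4.24, b = 0.9, c = 3.
= 118.65216 + 46.98 + 378 + 32.8176 + (-356.16) + (-134.46)
= 85.82976.

Var[A] = 85.82976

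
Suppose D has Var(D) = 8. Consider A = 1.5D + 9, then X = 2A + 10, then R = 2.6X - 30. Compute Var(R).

Var(A) = 1.5²·8 = 18.
Var(X) = 2²·18 = 72.
Var(R) = 2.6²·72 = 486.72.

Var(R) = 486.72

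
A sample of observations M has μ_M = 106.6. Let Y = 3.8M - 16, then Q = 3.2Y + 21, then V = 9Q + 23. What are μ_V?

μ_V = 11417.504

μ_Y = 3.8·106.6 + (-16) = 389.08.
μ_Q = 3.2·389.08 + 21 = 1266.056.
μ_V = 9·1266.056 + 23 = 11417.504.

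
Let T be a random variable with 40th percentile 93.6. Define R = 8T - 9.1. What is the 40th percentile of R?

40th percentile of R = 739.7

Since a = 8 > 0 the transformation is increasing, so the 40th percentile of R = a·(P_{40} of T) + b = 8·93.6 + (-9.1) = 739.7.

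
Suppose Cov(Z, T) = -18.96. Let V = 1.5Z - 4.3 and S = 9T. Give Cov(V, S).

Cov(V, S) = a·c·Cov(Z, T) = 1.5·9·(-18.96) = -255.96. Additive constants drop out.

Cov(V, S) = -255.96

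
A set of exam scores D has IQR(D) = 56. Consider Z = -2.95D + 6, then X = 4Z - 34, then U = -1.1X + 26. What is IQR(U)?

IQR(U) = 726.88

IQR(Z) = |-2.95|·56 = 165.2.
IQR(X) = |4|·165.2 = 660.8.
IQR(U) = |-1.1|·660.8 = 726.88.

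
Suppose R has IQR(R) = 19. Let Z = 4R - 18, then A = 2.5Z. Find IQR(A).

IQR(A) = 190

IQR(Z) = |4|·19 = 76.
IQR(A) = |2.5|·76 = 190.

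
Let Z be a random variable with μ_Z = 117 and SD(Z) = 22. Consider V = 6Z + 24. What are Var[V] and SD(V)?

V = 6Z + 24 is linear with a = 6, b = 24.
Var[Z] = 22² = 484.
Var[V] = a²·Var[Z] = 6²·484 = 17424 (the additive constant 24 does not affect variance).
SD(V) = |a|·SD(Z) = |6|·22 = 132.

Var[V] = 17424, SD(V) = 132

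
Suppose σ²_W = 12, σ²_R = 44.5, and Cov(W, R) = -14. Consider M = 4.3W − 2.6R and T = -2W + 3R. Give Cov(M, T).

By bilinearity, Cov(M, T) = ac·σ²_W + bd·σ²_R + (ad+bc)·Cov(W, R), with a=4.3, b=-2.6, c=-2, d=3.
ac·σ²_W = 4.3·(-2)·12 = -103.2
bd·σ²_R = (-2.6)·3·44.5 = -347.1
(ad+bc)·Cov(W, R) = (18.1)·(-14) = -253.4
Cov(M, T) = -103.2 + (-347.1) + (-253.4) = -703.7.

Cov(M, T) = -703.7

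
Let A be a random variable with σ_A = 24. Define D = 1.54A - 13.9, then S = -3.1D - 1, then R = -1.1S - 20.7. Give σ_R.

σ_D = |1.54|·24 = 36.96.
σ_S = |-3.1|·36.96 = 114.576.
σ_R = |-1.1|·114.576 = 126.0336.

σ_R = 126.0336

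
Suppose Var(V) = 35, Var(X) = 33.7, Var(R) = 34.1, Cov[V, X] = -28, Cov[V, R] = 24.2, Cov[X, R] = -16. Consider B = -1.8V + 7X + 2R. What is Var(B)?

Var(B) = a²·Var(V) + b²·Var(X) + c²·Var(R) + 2ab·Cov[V, X] + 2ac·Cov[V, R] + 2bc·Cov[X, R], with a = -1.8, b = 7, c = 2.
= 113.4 + 1651.3 + 136.4 + 705.6 + (-174.24) + (-448)
= 1984.46.

Var(B) = 1984.46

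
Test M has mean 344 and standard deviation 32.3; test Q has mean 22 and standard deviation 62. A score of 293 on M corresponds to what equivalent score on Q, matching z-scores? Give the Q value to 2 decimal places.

Q = -75.89

z = (293 − 344)/32.3 ≈ -1.5789.
Q = 22 + z·62 = 22 + (293 − 344)·62/32.3 ≈ -75.89.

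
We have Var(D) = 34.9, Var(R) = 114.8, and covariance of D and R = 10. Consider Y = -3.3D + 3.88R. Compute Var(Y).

Var(Y) = 1852.22612

Var(Y) = a²·Var(D) + b²·Var(R) + 2ab·covariance of D and R with a = -3.3, b = 3.88.
= (-3.3)²·34.9 + 3.88²·114.8 + 2·(-3.3)·3.88·10
= 380.061 + 1728.24512 + (-256.08) = 1852.22612.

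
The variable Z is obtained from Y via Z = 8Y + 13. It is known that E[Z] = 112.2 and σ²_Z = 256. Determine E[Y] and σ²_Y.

E[Y] = 12.4, σ²_Y = 4

From Z = 8Y + 13: E[Z] = a·E[Y] + b, so E[Y] = (E[Z] − b)/a = (112.2 − 13)/8 = 12.4.
σ²_Z = a²·σ²_Y, so σ²_Y = 256/8² = 4.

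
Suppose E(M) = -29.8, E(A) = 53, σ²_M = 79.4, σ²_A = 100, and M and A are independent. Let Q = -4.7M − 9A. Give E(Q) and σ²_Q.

E(Q) = (-4.7)·E(M) + (-9)·E(A) = (-4.7)·(-29.8) + (-9)·53 = -336.94.
σ²_Q = a²·σ²_M + b²·σ²_A + 2ab·covariance of M and A with a = -4.7, b = -9.
Independence gives covariance of M and A = 0.
= (-4.7)²·79.4 + (-9)²·100 + 2·(-4.7)·(-9)·0
= 1753.946 + 8100 + 0 = 9853.946.

E(Q) = -336.94, σ²_Q = 9853.946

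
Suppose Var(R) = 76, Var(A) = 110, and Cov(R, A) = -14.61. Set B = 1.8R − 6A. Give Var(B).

Var(B) = 4521.816

Var(B) = a²·Var(R) + b²·Var(A) + 2ab·Cov(R, A) with a = 1.8, b = -6.
= 1.8²·76 + (-6)²·110 + 2·1.8·(-6)·(-14.61)
= 246.24 + 3960 + 315.576 = 4521.816.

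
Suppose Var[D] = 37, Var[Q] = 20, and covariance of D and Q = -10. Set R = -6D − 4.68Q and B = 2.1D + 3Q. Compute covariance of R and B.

By bilinearity, covariance of R and B = ac·Var[D] + bd·Var[Q] + (ad+bc)·covariance of D and Q, with a=-6, b=-4.68, c=2.1, d=3.
ac·Var[D] = (-6)·2.1·37 = -466.2
bd·Var[Q] = (-4.68)·3·20 = -280.8
(ad+bc)·covariance of D and Q = (-27.828)·(-10) = 278.28
covariance of R and B = -466.2 + (-280.8) + 278.28 = -468.72.

covariance of R and B = -468.72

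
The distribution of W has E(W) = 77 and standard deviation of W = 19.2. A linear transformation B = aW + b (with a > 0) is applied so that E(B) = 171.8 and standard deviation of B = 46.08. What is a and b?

standard deviation of B = a·standard deviation of W (a > 0), so a = 46.08/19.2 = 2.4.
E(B) = a·E(W) + b, so b = 171.8 − 2.4·77 = -13.

a = 2.4, b = -13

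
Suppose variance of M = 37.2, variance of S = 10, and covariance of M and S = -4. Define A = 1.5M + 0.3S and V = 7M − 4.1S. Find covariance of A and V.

covariance of A and V = 394.5

By bilinearity, covariance of A and V = ac·variance of M + bd·variance of S + (ad+bc)·covariance of M and S, with a=1.5, b=0.3, c=7, d=-4.1.
ac·variance of M = 1.5·7·37.2 = 390.6
bd·variance of S = 0.3·(-4.1)·10 = -12.3
(ad+bc)·covariance of M and S = (-4.05)·(-4) = 16.2
covariance of A and V = 390.6 + (-12.3) + 16.2 = 394.5.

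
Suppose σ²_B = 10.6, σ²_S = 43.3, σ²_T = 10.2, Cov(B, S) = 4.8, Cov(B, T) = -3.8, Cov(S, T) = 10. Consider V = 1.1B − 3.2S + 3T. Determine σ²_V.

σ²_V = a²·σ²_B + b²·σ²_S + c²·σ²_T + 2ab·Cov(B, S) + 2ac·Cov(B, T) + 2bc·Cov(S, T), with a = 1.1, b = -3.2, c = 3.
= 12.826 + 443.392 + 91.8 + (-33.792) + (-25.08) + (-192)
= 297.146.

σ²_V = 297.146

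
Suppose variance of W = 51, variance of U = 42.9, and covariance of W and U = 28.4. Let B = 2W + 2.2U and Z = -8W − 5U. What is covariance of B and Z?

covariance of B and Z = -2071.74

By bilinearity, covariance of B and Z = ac·variance of W + bd·variance of U + (ad+bc)·covariance of W and U, with a=2, b=2.2, c=-8, d=-5.
ac·variance of W = 2·(-8)·51 = -816
bd·variance of U = 2.2·(-5)·42.9 = -471.9
(ad+bc)·covariance of W and U = (-27.6)·28.4 = -783.84
covariance of B and Z = -816 + (-471.9) + (-783.84) = -2071.74.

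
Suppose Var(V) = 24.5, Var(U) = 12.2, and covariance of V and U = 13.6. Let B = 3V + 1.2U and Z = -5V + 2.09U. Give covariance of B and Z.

By bilinearity, covariance of B and Z = ac·Var(V) + bd·Var(U) + (ad+bc)·covariance of V and U, with a=3, b=1.2, c=-5, d=2.09.
ac·Var(V) = 3·(-5)·24.5 = -367.5
bd·Var(U) = 1.2·2.09·12.2 = 30.5976
(ad+bc)·covariance of V and U = (0.27)·13.6 = 3.672
covariance of B and Z = -367.5 + 30.5976 + 3.672 = -333.2304.

covariance of B and Z = -333.2304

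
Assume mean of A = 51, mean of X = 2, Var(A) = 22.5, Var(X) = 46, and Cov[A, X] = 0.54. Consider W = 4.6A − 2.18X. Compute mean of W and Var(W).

mean of W = 4.6·mean of A + (-2.18)·mean of X = 4.6·51 + (-2.18)·2 = 230.24.
Var(W) = a²·Var(A) + b²·Var(X) + 2ab·Cov[A, X] with a = 4.6, b = -2.18.
= 4.6²·22.5 + (-2.18)²·46 + 2·4.6·(-2.18)·0.54
= 476.1 + 218.6104 + (-10.83024) = 683.88016.

mean of W = 230.24, Var(W) = 683.88016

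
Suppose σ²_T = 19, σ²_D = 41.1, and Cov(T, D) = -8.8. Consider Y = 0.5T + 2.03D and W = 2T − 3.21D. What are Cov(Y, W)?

By bilinearity, Cov(Y, W) = ac·σ²_T + bd·σ²_D + (ad+bc)·Cov(T, D), with a=0.5, b=2.03, c=2, d=-3.21.
ac·σ²_T = 0.5·2·19 = 19
bd·σ²_D = 2.03·(-3.21)·41.1 = -267.81993
(ad+bc)·Cov(T, D) = (2.455)·(-8.8) = -21.604
Cov(Y, W) = 19 + (-267.81993) + (-21.604) = -270.42393.

Cov(Y, W) = -270.42393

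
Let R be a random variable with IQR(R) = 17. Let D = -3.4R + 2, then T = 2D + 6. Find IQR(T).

IQR(T) = 115.6

IQR(D) = |-3.4|·17 = 57.8.
IQR(T) = |2|·57.8 = 115.6.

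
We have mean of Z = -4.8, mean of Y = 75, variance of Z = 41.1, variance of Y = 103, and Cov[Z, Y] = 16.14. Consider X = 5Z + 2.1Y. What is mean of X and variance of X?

mean of X = 5·mean of Z + 2.1·mean of Y = 5·(-4.8) + 2.1·75 = 133.5.
variance of X = a²·variance of Z + b²·variance of Y + 2ab·Cov[Z, Y] with a = 5, b = 2.1.
= 5²·41.1 + 2.1²·103 + 2·5·2.1·16.14
= 1027.5 + 454.23 + 338.94 = 1820.67.

mean of X = 133.5, variance of X = 1820.67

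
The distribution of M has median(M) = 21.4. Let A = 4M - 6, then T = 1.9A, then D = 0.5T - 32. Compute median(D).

median(D) = 43.62

median(A) = 4·21.4 + (-6) = 79.6.
median(T) = 1.9·79.6 = 151.24.
median(D) = 0.5·151.24 + (-32) = 43.62.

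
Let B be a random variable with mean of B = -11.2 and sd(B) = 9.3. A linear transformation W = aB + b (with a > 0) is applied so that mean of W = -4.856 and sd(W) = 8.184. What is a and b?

a = 0.88, b = 5

sd(W) = a·sd(B) (a > 0), so a = 8.184/9.3 = 0.88.
mean of W = a·mean of B + b, so b = -4.856 − 0.88·(-11.2) = 5.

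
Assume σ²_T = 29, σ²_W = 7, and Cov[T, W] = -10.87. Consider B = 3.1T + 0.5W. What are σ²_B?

σ²_B = a²·σ²_T + b²·σ²_W + 2ab·Cov[T, W] with a = 3.1, b = 0.5.
= 3.1²·29 + 0.5²·7 + 2·3.1·0.5·(-10.87)
= 278.69 + 1.75 + (-33.697) = 246.743.

σ²_B = 246.743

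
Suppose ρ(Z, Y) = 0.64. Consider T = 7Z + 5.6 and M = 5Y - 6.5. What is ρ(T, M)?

ρ(T, M) = 0.64

Linear rescalings preserve correlation up to sign; here the slopes 7 and 5 have the same sign, so ρ(T, M) = ρ(Z, Y) = 0.64.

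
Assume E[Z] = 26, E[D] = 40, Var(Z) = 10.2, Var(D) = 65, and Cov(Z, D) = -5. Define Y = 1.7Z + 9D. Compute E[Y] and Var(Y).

E[Y] = 1.7·E[Z] + 9·E[D] = 1.7·26 + 9·40 = 404.2.
Var(Y) = a²·Var(Z) + b²·Var(D) + 2ab·Cov(Z, D) with a = 1.7, b = 9.
= 1.7²·10.2 + 9²·65 + 2·1.7·9·(-5)
= 29.478 + 5265 + (-153) = 5141.478.

E[Y] = 404.2, Var(Y) = 5141.478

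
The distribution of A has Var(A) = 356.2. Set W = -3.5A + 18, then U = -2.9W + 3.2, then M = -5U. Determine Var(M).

Var(M) = 917415.3625

Var(W) = (-3.5)²·356.2 = 4363.45.
Var(U) = (-2.9)²·4363.45 = 36696.6145.
Var(M) = (-5)²·36696.6145 = 917415.3625.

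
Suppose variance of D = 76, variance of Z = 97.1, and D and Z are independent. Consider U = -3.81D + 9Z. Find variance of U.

variance of U = a²·variance of D + b²·variance of Z + 2ab·Cov[D, Z] with a = -3.81, b = 9.
Independence gives Cov[D, Z] = 0.
= (-3.81)²·76 + 9²·97.1 + 2·(-3.81)·9·0
= 1103.2236 + 7865.1 + 0 = 8968.3236.

variance of U = 8968.3236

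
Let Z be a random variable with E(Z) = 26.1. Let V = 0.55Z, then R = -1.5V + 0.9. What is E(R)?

E(R) = -20.6325

E(V) = 0.55·26.1 = 14.355.
E(R) = (-1.5)·14.355 + 0.9 = -20.6325.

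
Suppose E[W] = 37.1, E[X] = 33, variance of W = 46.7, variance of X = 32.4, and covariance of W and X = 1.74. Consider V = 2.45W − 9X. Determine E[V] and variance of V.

E[V] = -206.105, variance of V = 2827.98275

E[V] = 2.45·E[W] + (-9)·E[X] = 2.45·37.1 + (-9)·33 = -206.105.
variance of V = a²·variance of W + b²·variance of X + 2ab·covariance of W and X with a = 2.45, b = -9.
= 2.45²·46.7 + (-9)²·32.4 + 2·2.45·(-9)·1.74
= 280.31675 + 2624.4 + (-76.734) = 2827.98275.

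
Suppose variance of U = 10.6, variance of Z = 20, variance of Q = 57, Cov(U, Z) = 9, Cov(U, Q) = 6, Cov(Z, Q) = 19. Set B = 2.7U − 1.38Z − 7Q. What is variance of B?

variance of B = a²·variance of U + b²·variance of Z + c²·variance of Q + 2ab·Cov(U, Z) + 2ac·Cov(U, Q) + 2bc·Cov(Z, Q), with a = 2.7, b = -1.38, c = -7.
= 77.274 + 38.088 + 2793 + (-67.068) + (-226.8) + 367.08
= 2981.574.

variance of B = 2981.574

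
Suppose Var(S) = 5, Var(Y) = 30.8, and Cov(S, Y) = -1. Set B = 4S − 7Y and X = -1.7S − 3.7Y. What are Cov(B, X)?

By bilinearity, Cov(B, X) = ac·Var(S) + bd·Var(Y) + (ad+bc)·Cov(S, Y), with a=4, b=-7, c=-1.7, d=-3.7.
ac·Var(S) = 4·(-1.7)·5 = -34
bd·Var(Y) = (-7)·(-3.7)·30.8 = 797.72
(ad+bc)·Cov(S, Y) = (-2.9)·(-1) = 2.9
Cov(B, X) = -34 + 797.72 + 2.9 = 766.62.

Cov(B, X) = 766.62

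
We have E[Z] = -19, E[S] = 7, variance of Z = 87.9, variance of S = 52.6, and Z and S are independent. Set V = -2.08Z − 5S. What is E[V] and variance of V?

E[V] = 4.52, variance of V = 1695.29056

E[V] = (-2.08)·E[Z] + (-5)·E[S] = (-2.08)·(-19) + (-5)·7 = 4.52.
variance of V = a²·variance of Z + b²·variance of S + 2ab·covariance of Z and S with a = -2.08, b = -5.
Independence gives covariance of Z and S = 0.
= (-2.08)²·87.9 + (-5)²·52.6 + 2·(-2.08)·(-5)·0
= 380.29056 + 1315 + 0 = 1695.29056.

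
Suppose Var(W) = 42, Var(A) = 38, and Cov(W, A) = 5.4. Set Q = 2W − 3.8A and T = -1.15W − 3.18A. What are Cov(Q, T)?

By bilinearity, Cov(Q, T) = ac·Var(W) + bd·Var(A) + (ad+bc)·Cov(W, A), with a=2, b=-3.8, c=-1.15, d=-3.18.
ac·Var(W) = 2·(-1.15)·42 = -96.6
bd·Var(A) = (-3.8)·(-3.18)·38 = 459.192
(ad+bc)·Cov(W, A) = (-1.99)·5.4 = -10.746
Cov(Q, T) = -96.6 + 459.192 + (-10.746) = 351.846.

Cov(Q, T) = 351.846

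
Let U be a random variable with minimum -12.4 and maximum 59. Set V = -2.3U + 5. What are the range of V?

Range of U = 59 − (-12.4) = 71.4.
Range(V) = |a|·Range(U) = |-2.3|·71.4 = 164.22.

Range(V) = 164.22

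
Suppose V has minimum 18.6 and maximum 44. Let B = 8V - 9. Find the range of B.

Range(B) = 203.2

Range of V = 44 − 18.6 = 25.4.
Range(B) = |a|·Range(V) = |8|·25.4 = 203.2.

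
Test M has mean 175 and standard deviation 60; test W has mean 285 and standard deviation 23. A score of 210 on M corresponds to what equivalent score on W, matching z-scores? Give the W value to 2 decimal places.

z = (210 − 175)/60 ≈ 0.5833.
W = 285 + z·23 = 285 + (210 − 175)·23/60 ≈ 298.42.

W = 298.42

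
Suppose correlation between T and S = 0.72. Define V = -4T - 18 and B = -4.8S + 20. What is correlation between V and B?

correlation between V and B = 0.72

Linear rescalings preserve correlation up to sign; here the slopes -4 and -4.8 have the same sign, so correlation between V and B = correlation between T and S = 0.72.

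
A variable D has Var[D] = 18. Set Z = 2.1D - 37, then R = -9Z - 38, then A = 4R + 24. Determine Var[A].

Var[Z] = 2.1²·18 = 79.38.
Var[R] = (-9)²·79.38 = 6429.78.
Var[A] = 4²·6429.78 = 102876.48.

Var[A] = 102876.48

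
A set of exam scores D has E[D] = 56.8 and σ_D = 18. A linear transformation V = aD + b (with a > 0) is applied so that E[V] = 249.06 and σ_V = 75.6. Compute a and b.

a = 4.2, b = 10.5

σ_V = a·σ_D (a > 0), so a = 75.6/18 = 4.2.
E[V] = a·E[D] + b, so b = 249.06 − 4.2·56.8 = 10.5.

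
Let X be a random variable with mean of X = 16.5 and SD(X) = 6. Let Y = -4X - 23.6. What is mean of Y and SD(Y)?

Y = -4X - 23.6 is linear with a = -4, b = -23.6.
mean of Y = a·mean of X + b = (-4)·16.5 + (-23.6) = -89.6.
SD(Y) = |a|·SD(X) = |-4|·6 = 24.

mean of Y = -89.6, SD(Y) = 24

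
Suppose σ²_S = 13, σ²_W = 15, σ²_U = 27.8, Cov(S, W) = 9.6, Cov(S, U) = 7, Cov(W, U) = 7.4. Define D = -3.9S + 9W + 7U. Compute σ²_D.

σ²_D = 2651.21

σ²_D = a²·σ²_S + b²·σ²_W + c²·σ²_U + 2ab·Cov(S, W) + 2ac·Cov(S, U) + 2bc·Cov(W, U), with a = -3.9, b = 9, c = 7.
= 197.73 + 1215 + 1362.2 + (-673.92) + (-382.2) + 932.4
= 2651.21.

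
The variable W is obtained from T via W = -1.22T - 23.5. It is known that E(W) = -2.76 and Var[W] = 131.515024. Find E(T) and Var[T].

E(T) = -17, Var[T] = 88.36

From W = -1.22T - 23.5: E(W) = a·E(T) + b, so E(T) = (E(W) − b)/a = (-2.76 − (-23.5))/(-1.22) = -17.
Var[W] = a²·Var[T], so Var[T] = 131.515024/(-1.22)² = 88.36.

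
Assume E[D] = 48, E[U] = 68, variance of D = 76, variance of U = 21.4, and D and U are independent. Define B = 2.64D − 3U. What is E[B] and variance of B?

E[B] = -77.28, variance of B = 722.2896

E[B] = 2.64·E[D] + (-3)·E[U] = 2.64·48 + (-3)·68 = -77.28.
variance of B = a²·variance of D + b²·variance of U + 2ab·Cov[D, U] with a = 2.64, b = -3.
Independence gives Cov[D, U] = 0.
= 2.64²·76 + (-3)²·21.4 + 2·2.64·(-3)·0
= 529.6896 + 192.6 + 0 = 722.2896.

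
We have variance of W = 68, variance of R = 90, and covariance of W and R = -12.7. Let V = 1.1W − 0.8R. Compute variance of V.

variance of V = 162.232

variance of V = a²·variance of W + b²·variance of R + 2ab·covariance of W and R with a = 1.1, b = -0.8.
= 1.1²·68 + (-0.8)²·90 + 2·1.1·(-0.8)·(-12.7)
= 82.28 + 57.6 + 22.352 = 162.232.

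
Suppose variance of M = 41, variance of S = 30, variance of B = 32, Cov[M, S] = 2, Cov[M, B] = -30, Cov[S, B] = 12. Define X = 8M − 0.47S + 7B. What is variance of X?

variance of X = 744.627

variance of X = a²·variance of M + b²·variance of S + c²·variance of B + 2ab·Cov[M, S] + 2ac·Cov[M, B] + 2bc·Cov[S, B], with a = 8, b = -0.47, c = 7.
= 2624 + 6.627 + 1568 + (-15.04) + (-3360) + (-78.96)
= 744.627.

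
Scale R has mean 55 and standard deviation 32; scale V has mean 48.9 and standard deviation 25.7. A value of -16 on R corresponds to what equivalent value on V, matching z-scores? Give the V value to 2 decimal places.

z = (-16 − 55)/32 ≈ -2.2188.
V = 48.9 + z·25.7 = 48.9 + (-16 − 55)·25.7/32 ≈ -8.12.

V = -8.12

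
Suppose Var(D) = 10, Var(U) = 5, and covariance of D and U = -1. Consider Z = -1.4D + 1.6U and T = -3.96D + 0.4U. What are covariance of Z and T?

covariance of Z and T = 65.536

By bilinearity, covariance of Z and T = ac·Var(D) + bd·Var(U) + (ad+bc)·covariance of D and U, with a=-1.4, b=1.6, c=-3.96, d=0.4.
ac·Var(D) = (-1.4)·(-3.96)·10 = 55.44
bd·Var(U) = 1.6·0.4·5 = 3.2
(ad+bc)·covariance of D and U = (-6.896)·(-1) = 6.896
covariance of Z and T = 55.44 + 3.2 + 6.896 = 65.536.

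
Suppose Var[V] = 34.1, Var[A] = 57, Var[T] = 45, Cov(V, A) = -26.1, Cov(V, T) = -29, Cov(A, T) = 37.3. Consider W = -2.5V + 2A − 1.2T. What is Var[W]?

Var[W] = a²·Var[V] + b²·Var[A] + c²·Var[T] + 2ab·Cov(V, A) + 2ac·Cov(V, T) + 2bc·Cov(A, T), with a = -2.5, b = 2, c = -1.2.
= 213.125 + 228 + 64.8 + 261 + (-174) + (-179.04)
= 413.885.

Var[W] = 413.885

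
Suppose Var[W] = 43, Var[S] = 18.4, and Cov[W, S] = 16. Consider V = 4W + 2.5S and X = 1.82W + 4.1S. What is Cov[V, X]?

Cov[V, X] = 836.84

By bilinearity, Cov[V, X] = ac·Var[W] + bd·Var[S] + (ad+bc)·Cov[W, S], with a=4, b=2.5, c=1.82, d=4.1.
ac·Var[W] = 4·1.82·43 = 313.04
bd·Var[S] = 2.5·4.1·18.4 = 188.6
(ad+bc)·Cov[W, S] = (20.95)·16 = 335.2
Cov[V, X] = 313.04 + 188.6 + 335.2 = 836.84.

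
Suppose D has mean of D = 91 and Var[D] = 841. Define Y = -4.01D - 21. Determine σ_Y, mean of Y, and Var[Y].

Y = -4.01D - 21 is linear with a = -4.01, b = -21.
σ_D = √841 = 29.
σ_Y = |a|·σ_D = |-4.01|·29 = 116.29.
mean of Y = a·mean of D + b = (-4.01)·91 + (-21) = -385.91.
Var[Y] = a²·Var[D] = (-4.01)²·841 = 13523.3641 (the additive constant -21 does not affect variance).

σ_Y = 116.29, mean of Y = -385.91, Var[Y] = 13523.3641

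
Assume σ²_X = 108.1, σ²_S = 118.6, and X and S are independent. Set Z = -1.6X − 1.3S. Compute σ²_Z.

σ²_Z = 477.17

σ²_Z = a²·σ²_X + b²·σ²_S + 2ab·covariance of X and S with a = -1.6, b = -1.3.
Independence gives covariance of X and S = 0.
= (-1.6)²·108.1 + (-1.3)²·118.6 + 2·(-1.6)·(-1.3)·0
= 276.736 + 200.434 + 0 = 477.17.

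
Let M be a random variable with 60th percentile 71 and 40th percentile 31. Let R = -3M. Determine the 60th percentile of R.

Since a = -3 < 0 the transformation is decreasing, reversing order: the 60th percentile of R corresponds to the 40th percentile of M.
So P_{60}(R) = a·P_{40}(M) + b = (-3)·31 = -93.

60th percentile of R = -93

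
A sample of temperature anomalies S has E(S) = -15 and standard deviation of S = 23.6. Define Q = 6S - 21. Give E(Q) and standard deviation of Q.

E(Q) = -111, standard deviation of Q = 141.6

Q = 6S - 21 is linear with a = 6, b = -21.
E(Q) = a·E(S) + b = 6·(-15) + (-21) = -111.
standard deviation of Q = |a|·standard deviation of S = |6|·23.6 = 141.6.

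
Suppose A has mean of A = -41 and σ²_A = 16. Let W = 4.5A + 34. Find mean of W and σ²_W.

W = 4.5A + 34 is linear with a = 4.5, b = 34.
mean of W = a·mean of A + b = 4.5·(-41) + 34 = -150.5.
σ²_W = a²·σ²_A = 4.5²·16 = 324 (the additive constant 34 does not affect variance).

mean of W = -150.5, σ²_W = 324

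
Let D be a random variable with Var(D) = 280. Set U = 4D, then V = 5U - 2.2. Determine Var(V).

Var(U) = 4²·280 = 4480.
Var(V) = 5²·4480 = 112000.

Var(V) = 112000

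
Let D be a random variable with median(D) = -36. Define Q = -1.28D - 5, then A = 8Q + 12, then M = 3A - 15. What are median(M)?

median(Q) = (-1.28)·(-36) + (-5) = 41.08.
median(A) = 8·41.08 + 12 = 340.64.
median(M) = 3·340.64 + (-15) = 1006.92.

median(M) = 1006.92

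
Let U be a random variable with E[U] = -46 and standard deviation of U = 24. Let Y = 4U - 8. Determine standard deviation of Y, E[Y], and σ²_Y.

standard deviation of Y = 96, E[Y] = -192, σ²_Y = 9216

Y = 4U - 8 is linear with a = 4, b = -8.
standard deviation of Y = |a|·standard deviation of U = |4|·24 = 96.
E[Y] = a·E[U] + b = 4·(-46) + (-8) = -192.
σ²_U = 24² = 576.
σ²_Y = a²·σ²_U = 4²·576 = 9216 (the additive constant -8 does not affect variance).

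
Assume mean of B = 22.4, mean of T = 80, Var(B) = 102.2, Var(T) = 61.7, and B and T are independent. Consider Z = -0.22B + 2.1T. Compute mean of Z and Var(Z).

mean of Z = (-0.22)·mean of B + 2.1·mean of T = (-0.22)·22.4 + 2.1·80 = 163.072.
Var(Z) = a²·Var(B) + b²·Var(T) + 2ab·covariance of B and T with a = -0.22, b = 2.1.
Independence gives covariance of B and T = 0.
= (-0.22)²·102.2 + 2.1²·61.7 + 2·(-0.22)·2.1·0
= 4.94648 + 272.097 + 0 = 277.04348.

mean of Z = 163.072, Var(Z) = 277.04348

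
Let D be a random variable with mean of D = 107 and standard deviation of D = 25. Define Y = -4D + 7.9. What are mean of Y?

Y = -4D + 7.9 is linear with a = -4, b = 7.9.
mean of Y = a·mean of D + b = (-4)·107 + 7.9 = -420.1.

mean of Y = -420.1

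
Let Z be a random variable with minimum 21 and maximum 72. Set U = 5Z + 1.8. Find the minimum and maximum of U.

min(U) = 106.8, max(U) = 361.8

a = 5 > 0, so min(U) = a·min(Z)+b = 5·21 + 1.8 = 106.8 and max(U) = 5·72 + 1.8 = 361.8.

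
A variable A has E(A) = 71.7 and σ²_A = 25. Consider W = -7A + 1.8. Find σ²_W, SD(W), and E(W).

W = -7A + 1.8 is linear with a = -7, b = 1.8.
σ²_W = a²·σ²_A = (-7)²·25 = 1225 (the additive constant 1.8 does not affect variance).
SD(A) = √25 = 5.
SD(W) = |a|·SD(A) = |-7|·5 = 35.
E(W) = a·E(A) + b = (-7)·71.7 + 1.8 = -500.1.

σ²_W = 1225, SD(W) = 35, E(W) = -500.1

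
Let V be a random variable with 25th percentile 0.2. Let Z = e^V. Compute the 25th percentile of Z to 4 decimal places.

e^V is increasing, so P_{25}(Z) = g(P_{25}(V)) ≈ 1.2214.

25th percentile of Z = 1.2214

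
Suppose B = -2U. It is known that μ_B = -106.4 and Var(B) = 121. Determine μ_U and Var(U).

μ_U = 53.2, Var(U) = 30.25

From B = -2U: μ_B = a·μ_U + b, so μ_U = (μ_B − b)/a = (-106.4 − 0)/(-2) = 53.2.
Var(B) = a²·Var(U), so Var(U) = 121/(-2)² = 30.25.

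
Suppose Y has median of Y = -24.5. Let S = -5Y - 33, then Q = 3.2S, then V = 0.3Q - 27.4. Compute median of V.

median of S = (-5)·(-24.5) + (-33) = 89.5.
median of Q = 3.2·89.5 = 286.4.
median of V = 0.3·286.4 + (-27.4) = 58.52.

median of V = 58.52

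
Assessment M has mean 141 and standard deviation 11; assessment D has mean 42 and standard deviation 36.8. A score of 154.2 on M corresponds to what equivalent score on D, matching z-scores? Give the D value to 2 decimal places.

D = 86.16

z = (154.2 − 141)/11 = 1.2.
D = 42 + z·36.8 = 42 + (154.2 − 141)·36.8/11 = 86.16.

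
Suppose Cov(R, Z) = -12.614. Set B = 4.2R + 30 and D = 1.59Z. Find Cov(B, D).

Cov(B, D) = a·c·Cov(R, Z) = 4.2·1.59·(-12.614) = -84.236292. Additive constants drop out.

Cov(B, D) = -84.236292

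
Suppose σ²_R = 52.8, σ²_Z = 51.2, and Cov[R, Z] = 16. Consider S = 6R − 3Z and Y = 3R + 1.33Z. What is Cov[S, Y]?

Cov[S, Y] = 729.792

By bilinearity, Cov[S, Y] = ac·σ²_R + bd·σ²_Z + (ad+bc)·Cov[R, Z], with a=6, b=-3, c=3, d=1.33.
ac·σ²_R = 6·3·52.8 = 950.4
bd·σ²_Z = (-3)·1.33·51.2 = -204.288
(ad+bc)·Cov[R, Z] = (-1.02)·16 = -16.32
Cov[S, Y] = 950.4 + (-204.288) + (-16.32) = 729.792.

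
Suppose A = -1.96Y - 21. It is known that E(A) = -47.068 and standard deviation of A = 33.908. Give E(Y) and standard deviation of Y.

From A = -1.96Y - 21: E(A) = a·E(Y) + b, so E(Y) = (E(A) − b)/a = (-47.068 − (-21))/(-1.96) = 13.3.
standard deviation of A = |a|·standard deviation of Y, so standard deviation of Y = 33.908/|-1.96| = 17.3.

E(Y) = 13.3, standard deviation of Y = 17.3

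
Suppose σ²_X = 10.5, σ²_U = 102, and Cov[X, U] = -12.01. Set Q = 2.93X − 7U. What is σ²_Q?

σ²_Q = a²·σ²_X + b²·σ²_U + 2ab·Cov[X, U] with a = 2.93, b = -7.
= 2.93²·10.5 + (-7)²·102 + 2·2.93·(-7)·(-12.01)
= 90.14145 + 4998 + 492.6502 = 5580.79165.

σ²_Q = 5580.79165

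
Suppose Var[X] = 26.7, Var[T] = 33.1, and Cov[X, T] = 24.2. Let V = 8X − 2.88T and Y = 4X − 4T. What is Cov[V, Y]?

By bilinearity, Cov[V, Y] = ac·Var[X] + bd·Var[T] + (ad+bc)·Cov[X, T], with a=8, b=-2.88, c=4, d=-4.
ac·Var[X] = 8·4·26.7 = 854.4
bd·Var[T] = (-2.88)·(-4)·33.1 = 381.312
(ad+bc)·Cov[X, T] = (-43.52)·24.2 = -1053.184
Cov[V, Y] = 854.4 + 381.312 + (-1053.184) = 182.528.

Cov[V, Y] = 182.528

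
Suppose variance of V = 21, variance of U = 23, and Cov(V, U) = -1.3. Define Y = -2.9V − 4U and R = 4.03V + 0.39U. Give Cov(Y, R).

By bilinearity, Cov(Y, R) = ac·variance of V + bd·variance of U + (ad+bc)·Cov(V, U), with a=-2.9, b=-4, c=4.03, d=0.39.
ac·variance of V = (-2.9)·4.03·21 = -245.427
bd·variance of U = (-4)·0.39·23 = -35.88
(ad+bc)·Cov(V, U) = (-17.251)·(-1.3) = 22.4263
Cov(Y, R) = -245.427 + (-35.88) + 22.4263 = -258.8807.

Cov(Y, R) = -258.8807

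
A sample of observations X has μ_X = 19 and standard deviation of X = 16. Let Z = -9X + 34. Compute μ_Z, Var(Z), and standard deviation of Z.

Z = -9X + 34 is linear with a = -9, b = 34.
μ_Z = a·μ_X + b = (-9)·19 + 34 = -137.
Var(X) = 16² = 256.
Var(Z) = a²·Var(X) = (-9)²·256 = 20736 (the additive constant 34 does not affect variance).
standard deviation of Z = |a|·standard deviation of X = |-9|·16 = 144.

μ_Z = -137, Var(Z) = 20736, standard deviation of Z = 144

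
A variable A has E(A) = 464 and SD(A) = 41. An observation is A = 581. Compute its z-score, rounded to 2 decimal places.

z = (A − E(A)) / SD(A) = (581 − 464) / 41 ≈ 2.85.

z = 2.85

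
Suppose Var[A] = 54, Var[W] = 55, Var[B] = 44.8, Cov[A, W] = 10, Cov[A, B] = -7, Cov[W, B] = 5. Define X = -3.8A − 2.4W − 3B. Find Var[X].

Var[X] = 1594.56

Var[X] = a²·Var[A] + b²·Var[W] + c²·Var[B] + 2ab·Cov[A, W] + 2ac·Cov[A, B] + 2bc·Cov[W, B], with a = -3.8, b = -2.4, c = -3.
= 779.76 + 316.8 + 403.2 + 182.4 + (-159.6) + 72
= 1594.56.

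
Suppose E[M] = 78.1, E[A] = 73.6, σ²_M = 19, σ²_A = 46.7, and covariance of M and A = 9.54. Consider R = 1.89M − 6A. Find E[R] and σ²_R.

E[R] = 1.89·E[M] + (-6)·E[A] = 1.89·78.1 + (-6)·73.6 = -293.991.
σ²_R = a²·σ²_M + b²·σ²_A + 2ab·covariance of M and A with a = 1.89, b = -6.
= 1.89²·19 + (-6)²·46.7 + 2·1.89·(-6)·9.54
= 67.8699 + 1681.2 + (-216.3672) = 1532.7027.

E[R] = -293.991, σ²_R = 1532.7027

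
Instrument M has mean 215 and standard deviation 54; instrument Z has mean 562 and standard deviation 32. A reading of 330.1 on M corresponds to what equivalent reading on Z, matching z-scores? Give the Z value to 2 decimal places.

z = (330.1 − 215)/54 ≈ 2.1315.
Z = 562 + z·32 = 562 + (330.1 − 215)·32/54 ≈ 630.21.

Z = 630.21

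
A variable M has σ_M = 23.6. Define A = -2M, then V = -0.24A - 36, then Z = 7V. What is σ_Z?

σ_A = |-2|·23.6 = 47.2.
σ_V = |-0.24|·47.2 = 11.328.
σ_Z = |7|·11.328 = 79.296.

σ_Z = 79.296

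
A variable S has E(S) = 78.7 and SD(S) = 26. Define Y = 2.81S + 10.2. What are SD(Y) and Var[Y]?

Y = 2.81S + 10.2 is linear with a = 2.81, b = 10.2.
SD(Y) = |a|·SD(S) = |2.81|·26 = 73.06.
Var[S] = 26² = 676.
Var[Y] = a²·Var[S] = 2.81²·676 = 5337.7636 (the additive constant 10.2 does not affect variance).

SD(Y) = 73.06, Var[Y] = 5337.7636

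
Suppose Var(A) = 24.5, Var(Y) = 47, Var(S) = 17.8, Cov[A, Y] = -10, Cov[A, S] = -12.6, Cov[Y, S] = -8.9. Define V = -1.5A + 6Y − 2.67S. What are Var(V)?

Var(V) = 2238.24942

Var(V) = a²·Var(A) + b²·Var(Y) + c²·Var(S) + 2ab·Cov[A, Y] + 2ac·Cov[A, S] + 2bc·Cov[Y, S], with a = -1.5, b = 6, c = -2.67.
= 55.125 + 1692 + 126.89442 + 180 + (-100.926) + 285.156
= 2238.24942.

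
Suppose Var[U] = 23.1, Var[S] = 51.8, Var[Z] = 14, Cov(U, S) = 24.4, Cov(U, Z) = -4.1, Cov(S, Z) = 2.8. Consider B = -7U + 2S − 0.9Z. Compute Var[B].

Var[B] = 605.5

Var[B] = a²·Var[U] + b²·Var[S] + c²·Var[Z] + 2ab·Cov(U, S) + 2ac·Cov(U, Z) + 2bc·Cov(S, Z), with a = -7, b = 2, c = -0.9.
= 1131.9 + 207.2 + 11.34 + (-683.2) + (-51.66) + (-10.08)
= 605.5.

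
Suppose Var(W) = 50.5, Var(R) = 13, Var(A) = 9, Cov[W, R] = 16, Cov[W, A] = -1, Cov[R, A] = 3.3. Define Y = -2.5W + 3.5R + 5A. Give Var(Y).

Var(Y) = a²·Var(W) + b²·Var(R) + c²·Var(A) + 2ab·Cov[W, R] + 2ac·Cov[W, A] + 2bc·Cov[R, A], with a = -2.5, b = 3.5, c = 5.
= 315.625 + 159.25 + 225 + (-280) + 25 + 115.5
= 560.375.

Var(Y) = 560.375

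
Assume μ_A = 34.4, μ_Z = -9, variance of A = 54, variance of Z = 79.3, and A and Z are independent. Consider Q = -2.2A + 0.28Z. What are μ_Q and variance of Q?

μ_Q = (-2.2)·μ_A + 0.28·μ_Z = (-2.2)·34.4 + 0.28·(-9) = -78.2.
variance of Q = a²·variance of A + b²·variance of Z + 2ab·Cov[A, Z] with a = -2.2, b = 0.28.
Independence gives Cov[A, Z] = 0.
= (-2.2)²·54 + 0.28²·79.3 + 2·(-2.2)·0.28·0
= 261.36 + 6.21712 + 0 = 267.57712.

μ_Q = -78.2, variance of Q = 267.57712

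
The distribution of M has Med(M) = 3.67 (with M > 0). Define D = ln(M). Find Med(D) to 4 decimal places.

ln(M) is monotone on this domain, so Med(D) = ln(3.67) ≈ 1.3002.

Med(D) = 1.3002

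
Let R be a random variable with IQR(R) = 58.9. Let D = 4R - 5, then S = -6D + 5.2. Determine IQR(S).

IQR(D) = |4|·58.9 = 235.6.
IQR(S) = |-6|·235.6 = 1413.6.

IQR(S) = 1413.6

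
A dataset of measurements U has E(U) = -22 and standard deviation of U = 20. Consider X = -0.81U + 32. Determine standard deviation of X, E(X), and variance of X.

X = -0.81U + 32 is linear with a = -0.81, b = 32.
standard deviation of X = |a|·standard deviation of U = |-0.81|·20 = 16.2.
E(X) = a·E(U) + b = (-0.81)·(-22) + 32 = 49.82.
variance of U = 20² = 400.
variance of X = a²·variance of U = (-0.81)²·400 = 262.44 (the additive constant 32 does not affect variance).

standard deviation of X = 16.2, E(X) = 49.82, variance of X = 262.44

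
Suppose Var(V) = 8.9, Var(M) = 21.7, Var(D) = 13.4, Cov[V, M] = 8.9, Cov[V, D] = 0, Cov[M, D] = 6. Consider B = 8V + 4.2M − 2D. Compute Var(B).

Var(B) = 1503.268

Var(B) = a²·Var(V) + b²·Var(M) + c²·Var(D) + 2ab·Cov[V, M] + 2ac·Cov[V, D] + 2bc·Cov[M, D], with a = 8, b = 4.2, c = -2.
= 569.6 + 382.788 + 53.6 + 598.08 + 0 + (-100.8)
= 1503.268.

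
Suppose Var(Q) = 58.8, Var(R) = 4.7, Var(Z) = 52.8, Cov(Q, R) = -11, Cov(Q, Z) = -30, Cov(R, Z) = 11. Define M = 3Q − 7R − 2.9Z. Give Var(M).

Var(M) = 2634.148

Var(M) = a²·Var(Q) + b²·Var(R) + c²·Var(Z) + 2ab·Cov(Q, R) + 2ac·Cov(Q, Z) + 2bc·Cov(R, Z), with a = 3, b = -7, c = -2.9.
= 529.2 + 230.3 + 444.048 + 462 + 522 + 446.6
= 2634.148.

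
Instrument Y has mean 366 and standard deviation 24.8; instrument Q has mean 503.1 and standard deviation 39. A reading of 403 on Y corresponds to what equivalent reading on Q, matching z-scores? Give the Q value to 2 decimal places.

z = (403 − 366)/24.8 ≈ 1.4919.
Q = 503.1 + z·39 = 503.1 + (403 − 366)·39/24.8 ≈ 561.29.

Q = 561.29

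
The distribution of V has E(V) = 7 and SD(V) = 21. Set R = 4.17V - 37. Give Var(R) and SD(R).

R = 4.17V - 37 is linear with a = 4.17, b = -37.
Var(V) = 21² = 441.
Var(R) = a²·Var(V) = 4.17²·441 = 7668.5049 (the additive constant -37 does not affect variance).
SD(R) = |a|·SD(V) = |4.17|·21 = 87.57.

Var(R) = 7668.5049, SD(R) = 87.57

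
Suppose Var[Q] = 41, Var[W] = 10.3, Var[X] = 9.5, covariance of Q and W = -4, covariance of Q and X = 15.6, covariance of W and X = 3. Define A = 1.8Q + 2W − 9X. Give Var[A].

Var[A] = 301.3

Var[A] = a²·Var[Q] + b²·Var[W] + c²·Var[X] + 2ab·covariance of Q and W + 2ac·covariance of Q and X + 2bc·covariance of W and X, with a = 1.8, b = 2, c = -9.
= 132.84 + 41.2 + 769.5 + (-28.8) + (-505.44) + (-108)
= 301.3.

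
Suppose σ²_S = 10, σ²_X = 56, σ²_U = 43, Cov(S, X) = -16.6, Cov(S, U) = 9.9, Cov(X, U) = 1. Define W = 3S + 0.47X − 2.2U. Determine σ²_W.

σ²_W = 130.9304

σ²_W = a²·σ²_S + b²·σ²_X + c²·σ²_U + 2ab·Cov(S, X) + 2ac·Cov(S, U) + 2bc·Cov(X, U), with a = 3, b = 0.47, c = -2.2.
= 90 + 12.3704 + 208.12 + (-46.812) + (-130.68) + (-2.068)
= 130.9304.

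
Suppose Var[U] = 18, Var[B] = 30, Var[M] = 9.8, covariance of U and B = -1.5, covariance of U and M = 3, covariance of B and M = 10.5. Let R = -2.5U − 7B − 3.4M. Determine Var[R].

Var[R] = a²·Var[U] + b²·Var[B] + c²·Var[M] + 2ab·covariance of U and B + 2ac·covariance of U and M + 2bc·covariance of B and M, with a = -2.5, b = -7, c = -3.4.
= 112.5 + 1470 + 113.288 + (-52.5) + 51 + 499.8
= 2194.088.

Var[R] = 2194.088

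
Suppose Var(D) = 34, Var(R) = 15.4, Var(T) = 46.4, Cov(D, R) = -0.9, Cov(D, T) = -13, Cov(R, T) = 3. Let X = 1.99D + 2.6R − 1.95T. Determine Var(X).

Var(X) = 476.3432

Var(X) = a²·Var(D) + b²·Var(R) + c²·Var(T) + 2ab·Cov(D, R) + 2ac·Cov(D, T) + 2bc·Cov(R, T), with a = 1.99, b = 2.6, c = -1.95.
= 134.6434 + 104.104 + 176.436 + (-9.3132) + 100.893 + (-30.42)
= 476.3432.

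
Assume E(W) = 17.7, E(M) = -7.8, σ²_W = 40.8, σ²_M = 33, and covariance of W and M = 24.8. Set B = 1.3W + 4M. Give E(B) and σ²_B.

E(B) = 1.3·E(W) + 4·E(M) = 1.3·17.7 + 4·(-7.8) = -8.19.
σ²_B = a²·σ²_W + b²·σ²_M + 2ab·covariance of W and M with a = 1.3, b = 4.
= 1.3²·40.8 + 4²·33 + 2·1.3·4·24.8
= 68.952 + 528 + 257.92 = 854.872.

E(B) = -8.19, σ²_B = 854.872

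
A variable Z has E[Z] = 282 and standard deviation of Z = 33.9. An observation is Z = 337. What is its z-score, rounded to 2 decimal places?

z = (Z − E[Z]) / standard deviation of Z = (337 − 282) / 33.9 ≈ 1.62.

z = 1.62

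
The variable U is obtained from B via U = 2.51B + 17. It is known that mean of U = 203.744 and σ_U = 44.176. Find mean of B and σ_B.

mean of B = 74.4, σ_B = 17.6

From U = 2.51B + 17: mean of U = a·mean of B + b, so mean of B = (mean of U − b)/a = (203.744 − 17)/2.51 = 74.4.
σ_U = |a|·σ_B, so σ_B = 44.176/|2.51| = 17.6.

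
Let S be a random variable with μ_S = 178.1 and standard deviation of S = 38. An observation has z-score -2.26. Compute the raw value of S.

S = μ_S + z·standard deviation of S = 178.1 + (-2.26)·38 = 92.22.

S = 92.22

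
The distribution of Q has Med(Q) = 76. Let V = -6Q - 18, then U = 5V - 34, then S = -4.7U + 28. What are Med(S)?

Med(S) = 11326.8

Med(V) = (-6)·76 + (-18) = -474.
Med(U) = 5·(-474) + (-34) = -2404.
Med(S) = (-4.7)·(-2404) + 28 = 11326.8.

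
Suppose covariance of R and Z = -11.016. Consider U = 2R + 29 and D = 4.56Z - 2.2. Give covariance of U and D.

covariance of U and D = a·c·covariance of R and Z = 2·4.56·(-11.016) = -100.46592. Additive constants drop out.

covariance of U and D = -100.46592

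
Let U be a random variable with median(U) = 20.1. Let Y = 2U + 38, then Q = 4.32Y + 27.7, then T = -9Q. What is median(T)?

median(Y) = 2·20.1 + 38 = 78.2.
median(Q) = 4.32·78.2 + 27.7 = 365.524.
median(T) = (-9)·365.524 = -3289.716.

median(T) = -3289.716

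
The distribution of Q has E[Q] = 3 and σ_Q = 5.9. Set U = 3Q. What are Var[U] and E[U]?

U = 3Q is linear with a = 3, b = 0.
Var[Q] = 5.9² = 34.81.
Var[U] = a²·Var[Q] = 3²·34.81 = 313.29.
E[U] = a·E[Q] + b = 3·3 = 9.

Var[U] = 313.29, E[U] = 9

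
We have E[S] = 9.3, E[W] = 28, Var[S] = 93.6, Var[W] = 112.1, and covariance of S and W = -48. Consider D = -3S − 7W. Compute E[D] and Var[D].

E[D] = -223.9, Var[D] = 4319.3

E[D] = (-3)·E[S] + (-7)·E[W] = (-3)·9.3 + (-7)·28 = -223.9.
Var[D] = a²·Var[S] + b²·Var[W] + 2ab·covariance of S and W with a = -3, b = -7.
= (-3)²·93.6 + (-7)²·112.1 + 2·(-3)·(-7)·(-48)
= 842.4 + 5492.9 + (-2016) = 4319.3.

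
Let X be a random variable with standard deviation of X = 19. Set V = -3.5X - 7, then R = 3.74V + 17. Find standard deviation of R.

standard deviation of R = 248.71

standard deviation of V = |-3.5|·19 = 66.5.
standard deviation of R = |3.74|·66.5 = 248.71.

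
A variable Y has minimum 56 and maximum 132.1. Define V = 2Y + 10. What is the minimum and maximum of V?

a = 2 > 0, so min(V) = a·min(Y)+b = 2·56 + 10 = 122 and max(V) = 2·132.1 + 10 = 274.2.

min(V) = 122, max(V) = 274.2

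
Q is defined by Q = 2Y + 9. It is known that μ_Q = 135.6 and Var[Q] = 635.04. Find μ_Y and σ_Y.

μ_Y = 63.3, σ_Y = 12.6

From Q = 2Y + 9: μ_Q = a·μ_Y + b, so μ_Y = (μ_Q − b)/a = (135.6 − 9)/2 = 63.3.
σ_Q = √635.04 = 25.2.
σ_Q = |a|·σ_Y, so σ_Y = 25.2/|2| = 12.6.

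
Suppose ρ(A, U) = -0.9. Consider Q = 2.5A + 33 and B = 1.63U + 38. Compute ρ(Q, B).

ρ(Q, B) = -0.9

Linear rescalings preserve correlation up to sign; here the slopes 2.5 and 1.63 have the same sign, so ρ(Q, B) = ρ(A, U) = -0.9.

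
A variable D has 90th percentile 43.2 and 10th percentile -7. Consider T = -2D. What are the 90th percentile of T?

Since a = -2 < 0 the transformation is decreasing, reversing order: the 90th percentile of T corresponds to the 10th percentile of D.
So P_{90}(T) = a·P_{10}(D) + b = (-2)·(-7) = 14.

90th percentile of T = 14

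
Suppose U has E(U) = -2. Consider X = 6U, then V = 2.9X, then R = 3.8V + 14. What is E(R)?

E(X) = 6·(-2) = -12.
E(V) = 2.9·(-12) = -34.8.
E(R) = 3.8·(-34.8) + 14 = -118.24.

E(R) = -118.24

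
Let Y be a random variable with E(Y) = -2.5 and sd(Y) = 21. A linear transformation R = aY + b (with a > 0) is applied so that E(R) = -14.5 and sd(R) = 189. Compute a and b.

sd(R) = a·sd(Y) (a > 0), so a = 189/21 = 9.
E(R) = a·E(Y) + b, so b = -14.5 − 9·(-2.5) = 8.

a = 9, b = 8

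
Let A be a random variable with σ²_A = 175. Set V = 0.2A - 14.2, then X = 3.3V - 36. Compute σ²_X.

σ²_X = 76.23

σ²_V = 0.2²·175 = 7.
σ²_X = 3.3²·7 = 76.23.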